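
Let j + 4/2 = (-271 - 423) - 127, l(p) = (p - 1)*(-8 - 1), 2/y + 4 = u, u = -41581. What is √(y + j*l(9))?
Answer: √102472125121430/41585 ≈ 243.43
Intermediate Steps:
y = -2/41585 (y = 2/(-4 - 41581) = 2/(-41585) = 2*(-1/41585) = -2/41585 ≈ -4.8094e-5)
l(p) = 9 - 9*p (l(p) = (-1 + p)*(-9) = 9 - 9*p)
j = -823 (j = -2 + ((-271 - 423) - 127) = -2 + (-694 - 127) = -2 - 821 = -823)
√(y + j*l(9)) = √(-2/41585 - 823*(9 - 9*9)) = √(-2/41585 - 823*(9 - 81)) = √(-2/41585 - 823*(-72)) = √(-2/41585 + 59256) = √(2464160758/41585) = √102472125121430/41585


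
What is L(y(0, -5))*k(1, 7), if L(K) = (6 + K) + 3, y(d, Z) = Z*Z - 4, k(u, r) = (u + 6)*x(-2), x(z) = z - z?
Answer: 0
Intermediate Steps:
x(z) = 0
k(u, r) = 0 (k(u, r) = (u + 6)*0 = (6 + u)*0 = 0)
y(d, Z) = -4 + Z**2 (y(d, Z) = Z**2 - 4 = -4 + Z**2)
L(K) = 9 + K
L(y(0, -5))*k(1, 7) = (9 + (-4 + (-5)**2))*0 = (9 + (-4 + 25))*0 = (9 + 21)*0 = 30*0 = 0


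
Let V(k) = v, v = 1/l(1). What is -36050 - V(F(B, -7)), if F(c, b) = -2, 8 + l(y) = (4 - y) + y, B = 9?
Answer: -144199/4 ≈ -36050.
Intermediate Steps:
l(y) = -4 (l(y) = -8 + ((4 - y) + y) = -8 + 4 = -4)
v = -¼ (v = 1/(-4) = -¼ ≈ -0.25000)
V(k) = -¼
-36050 - V(F(B, -7)) = -36050 - 1*(-¼) = -36050 + ¼ = -144199/4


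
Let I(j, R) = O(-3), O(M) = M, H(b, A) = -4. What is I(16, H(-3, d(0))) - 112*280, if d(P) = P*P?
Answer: -31363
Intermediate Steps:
d(P) = P**2
I(j, R) = -3
I(16, H(-3, d(0))) - 112*280 = -3 - 112*280 = -3 - 31360 = -31363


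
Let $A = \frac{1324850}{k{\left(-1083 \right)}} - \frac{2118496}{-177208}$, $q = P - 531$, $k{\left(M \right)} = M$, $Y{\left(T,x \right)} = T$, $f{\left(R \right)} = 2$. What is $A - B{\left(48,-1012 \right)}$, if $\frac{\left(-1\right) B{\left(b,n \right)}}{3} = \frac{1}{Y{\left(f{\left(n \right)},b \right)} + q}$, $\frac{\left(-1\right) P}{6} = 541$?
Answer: $- \frac{109701424569949}{90560487075} \approx -1211.4$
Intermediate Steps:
$P = -3246$ ($P = \left(-6\right) 541 = -3246$)
$q = -3777$ ($q = -3246 - 531 = -3777$)
$B{\left(b,n \right)} = \frac{3}{3775}$ ($B{\left(b,n \right)} = - \frac{3}{2 - 3777} = - \frac{3}{-3775} = \left(-3\right) \left(- \frac{1}{3775}\right) = \frac{3}{3775}$)
$A = - \frac{29059960954}{23989533}$ ($A = \frac{1324850}{-1083} - \frac{2118496}{-177208} = 1324850 \left(- \frac{1}{1083}\right) - - \frac{264812}{22151} = - \frac{1324850}{1083} + \frac{264812}{22151} = - \frac{29059960954}{23989533} \approx -1211.4$)
$A - B{\left(48,-1012 \right)} = - \frac{29059960954}{23989533} - \frac{3}{3775} = - \frac{109701424569949}{90560487075}$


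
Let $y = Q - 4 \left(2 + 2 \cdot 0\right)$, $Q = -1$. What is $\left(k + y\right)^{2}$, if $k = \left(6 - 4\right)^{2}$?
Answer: $25$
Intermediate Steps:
$y = -9$ ($y = -1 - 4 \left(2 + 2 \cdot 0\right) = -1 - 4 \left(2 + 0\right) = -1 - 8 = -9$)
$k = 4$ ($k = 2^{2} = 4$)
$\left(k + y\right)^{2} = \left(4 - 9\right)^{2} = \left(-5\right)^{2} = 25$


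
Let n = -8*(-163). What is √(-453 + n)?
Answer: √851 ≈ 29.172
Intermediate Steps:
n = 1304 (n = -1*(-1304) = 1304)
√(-453 + n) = √(-453 + 1304) = √851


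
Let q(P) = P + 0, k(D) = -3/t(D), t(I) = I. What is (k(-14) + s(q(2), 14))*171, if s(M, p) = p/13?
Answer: 40185/182 ≈ 220.80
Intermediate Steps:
k(D) = -3/D
q(P) = P
s(M, p) = p/13 (s(M, p) = p*(1/13) = p/13)
(k(-14) + s(q(2), 14))*171 = (-3/(-14) + (1/13)*14)*171 = (-3*(-1/14) + 14/13)*171 = (3/14 + 14/13)*171 = (235/182)*171 = 40185/182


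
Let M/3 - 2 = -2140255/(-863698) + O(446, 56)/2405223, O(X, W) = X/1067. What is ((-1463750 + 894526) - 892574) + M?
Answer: -98186349545675255699/67168823527146 ≈ -1.4618e+6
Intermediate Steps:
O(X, W) = X/1067 (O(X, W) = X*(1/1067) = X/1067)
M = 902348659712809/67168823527146 (M = 6 + 3*(-2140255/(-863698) + ((1/1067)*446)/2405223) = 6 + 3*(-2140255*(-1/863698) + (446/1067)*(1/2405223)) = 6 + 3*(2140255/863698 + 446/2566372941) = 6 + 3*(499335718549933/201506470581438) = 6 + 499335718549933/67168823527146 = 902348659712809/67168823527146 ≈ 13.434)
((-1463750 + 894526) - 892574) + M = ((-1463750 + 894526) - 892574) + 902348659712809/67168823527146 = (-569224 - 892574) + 902348659712809/67168823527146 = -1461798 + 902348659712809/67168823527146 = -98186349545675255699/67168823527146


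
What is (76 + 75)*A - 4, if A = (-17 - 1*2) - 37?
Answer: -8460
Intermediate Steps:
A = -56 (A = (-17 - 2) - 37 = -19 - 37 = -56)
(76 + 75)*A - 4 = (76 + 75)*(-56) - 4 = 151*(-56) - 4 = -8456 - 4 = -8460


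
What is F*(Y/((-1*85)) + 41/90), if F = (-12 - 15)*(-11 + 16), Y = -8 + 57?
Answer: 555/34 ≈ 16.324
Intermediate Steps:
Y = 49
F = -135 (F = -27*5 = -135)
F*(Y/((-1*85)) + 41/90) = -135*(49/((-1*85)) + 41/90) = -135*(49/(-85) + 41*(1/90)) = -135*(49*(-1/85) + 41/90) = -135*(-49/85 + 41/90) = -135*(-37/306) = 555/34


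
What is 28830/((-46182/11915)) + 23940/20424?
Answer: -97426825135/13100294 ≈ -7437.0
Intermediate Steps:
28830/((-46182/11915)) + 23940/20424 = 28830/((-46182*1/11915)) + 23940*(1/20424) = 28830/(-46182/11915) + 1995/1702 = 28830*(-11915/46182) + 1995/1702 = -57251575/7697 + 1995/1702 = -97426825135/13100294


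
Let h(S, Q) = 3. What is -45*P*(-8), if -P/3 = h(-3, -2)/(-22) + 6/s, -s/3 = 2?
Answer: 13500/11 ≈ 1227.3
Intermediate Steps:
s = -6 (s = -3*2 = -6)
P = 75/22 (P = -3*(3/(-22) + 6/(-6)) = -3*(3*(-1/22) + 6*(-⅙)) = -3*(-3/22 - 1) = -3*(-25/22) = 75/22 ≈ 3.4091)
-45*P*(-8) = -45*75/22*(-8) = -3375/22*(-8) = 13500/11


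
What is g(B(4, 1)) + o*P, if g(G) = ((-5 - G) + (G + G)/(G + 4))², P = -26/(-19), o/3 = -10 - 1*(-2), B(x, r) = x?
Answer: 592/19 ≈ 31.158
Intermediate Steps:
o = -24 (o = 3*(-10 - 1*(-2)) = 3*(-10 + 2) = 3*(-8) = -24)
P = 26/19 (P = -26*(-1/19) = 26/19 ≈ 1.3684)
g(G) = (-5 - G + 2*G/(4 + G))² (g(G) = ((-5 - G) + (2*G)/(4 + G))² = ((-5 - G) + 2*G/(4 + G))² = (-5 - G + 2*G/(4 + G))²)
g(B(4, 1)) + o*P = (20 + 4² + 7*4)²/(4 + 4)² - 24*26/19 = (20 + 16 + 28)²/8² - 624/19 = (1/64)*64² - 624/19 = (1/64)*4096 - 624/19 = 64 - 624/19 = 592/19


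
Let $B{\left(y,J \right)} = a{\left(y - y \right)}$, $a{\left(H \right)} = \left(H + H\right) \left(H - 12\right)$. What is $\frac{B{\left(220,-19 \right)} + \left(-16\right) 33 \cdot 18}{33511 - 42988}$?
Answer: $\frac{352}{351} \approx 1.0028$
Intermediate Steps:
$a{\left(H \right)} = 2 H \left(-12 + H\right)$
$B{\left(y,J \right)} = 0$ ($B{\left(y,J \right)} = 2 \left(y - y\right) \left(-12 + \left(y - y\right)\right) = 2 \cdot 0 \left(-12 + 0\right) = 2 \cdot 0 \left(-12\right) = 0$)
$\frac{B{\left(220,-19 \right)} + \left(-16\right) 33 \cdot 18}{33511 - 42988} = \frac{0 + \left(-16\right) 33 \cdot 18}{33511 - 42988} = \frac{0 - 9504}{-9477} = \left(0 - 9504\right) \left(- \frac{1}{9477}\right) = \left(-9504\right) \left(- \frac{1}{9477}\right) = \frac{352}{351}$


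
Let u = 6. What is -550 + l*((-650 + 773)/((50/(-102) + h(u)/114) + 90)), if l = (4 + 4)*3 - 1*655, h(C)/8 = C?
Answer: -123135647/87143 ≈ -1413.0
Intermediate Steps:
h(C) = 8*C
l = -631 (l = 8*3 - 655 = 24 - 655 = -631)
-550 + l*((-650 + 773)/((50/(-102) + h(u)/114) + 90)) = -550 - 631*(-650 + 773)/((50/(-102) + (8*6)/114) + 90) = -550 - 77613/((50*(-1/102) + 48*(1/114)) + 90) = -550 - 77613/((-25/51 + 8/19) + 90) = -550 - 77613/(-67/969 + 90) = -550 - 77613/87143/969 = -550 - 77613*969/87143 = -550 - 631*119187/87143 = -550 - 75206997/87143 = -123135647/87143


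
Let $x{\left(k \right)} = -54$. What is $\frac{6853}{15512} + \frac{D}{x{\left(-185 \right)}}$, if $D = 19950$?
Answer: $- \frac{7359389}{19944} \approx -369.0$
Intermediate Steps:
$\frac{6853}{15512} + \frac{D}{x{\left(-185 \right)}} = \frac{6853}{15512} + \frac{19950}{-54} = 6853 \cdot \frac{1}{15512} + 19950 \left(- \frac{1}{54}\right) = \frac{979}{2216} - \frac{3325}{9} = - \frac{7359389}{19944}$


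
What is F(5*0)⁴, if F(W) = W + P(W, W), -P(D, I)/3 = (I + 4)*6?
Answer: 26873856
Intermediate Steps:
P(D, I) = -72 - 18*I (P(D, I) = -3*(I + 4)*6 = -3*(4 + I)*6 = -3*(24 + 6*I) = -72 - 18*I)
F(W) = -72 - 17*W (F(W) = W + (-72 - 18*W) = -72 - 17*W)
F(5*0)⁴ = (-72 - 85*0)⁴ = (-72 - 17*0)⁴ = (-72 + 0)⁴ = (-72)⁴ = 26873856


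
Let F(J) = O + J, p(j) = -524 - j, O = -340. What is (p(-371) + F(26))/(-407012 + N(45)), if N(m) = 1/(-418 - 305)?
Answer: 337641/294269677 ≈ 0.0011474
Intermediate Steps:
F(J) = -340 + J
N(m) = -1/723 (N(m) = 1/(-723) = -1/723)
(p(-371) + F(26))/(-407012 + N(45)) = ((-524 - 1*(-371)) + (-340 + 26))/(-407012 - 1/723) = ((-524 + 371) - 314)/(-294269677/723) = (-153 - 314)*(-723/294269677) = -467*(-723/294269677) = 337641/294269677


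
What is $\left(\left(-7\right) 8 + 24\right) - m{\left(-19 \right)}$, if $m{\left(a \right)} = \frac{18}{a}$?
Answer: $- \frac{590}{19} \approx -31.053$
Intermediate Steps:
$\left(\left(-7\right) 8 + 24\right) - m{\left(-19 \right)} = \left(\left(-7\right) 8 + 24\right) - \frac{18}{-19} = \left(-56 + 24\right) - 18 \left(- \frac{1}{19}\right) = -32 - - \frac{18}{19} = -32 + \frac{18}{19} = - \frac{590}{19}$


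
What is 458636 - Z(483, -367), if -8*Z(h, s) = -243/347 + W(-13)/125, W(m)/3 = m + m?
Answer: 159146634559/347000 ≈ 4.5864e+5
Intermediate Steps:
W(m) = 6*m (W(m) = 3*(m + m) = 3*(2*m) = 6*m)
Z(h, s) = 57441/347000 (Z(h, s) = -(-243/347 + (6*(-13))/125)/8 = -(-243*1/347 - 78*1/125)/8 = -(-243/347 - 78/125)/8 = -⅛*(-57441/43375) = 57441/347000)
458636 - Z(483, -367) = 458636 - 1*57441/347000 = 458636 - 57441/347000 = 159146634559/347000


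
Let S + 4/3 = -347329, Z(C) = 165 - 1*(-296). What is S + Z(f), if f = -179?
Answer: -1040608/3 ≈ -3.4687e+5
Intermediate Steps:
Z(C) = 461 (Z(C) = 165 + 296 = 461)
S = -1041991/3 (S = -4/3 - 347329 = -1041991/3 ≈ -3.4733e+5)
S + Z(f) = -1041991/3 + 461 = -1040608/3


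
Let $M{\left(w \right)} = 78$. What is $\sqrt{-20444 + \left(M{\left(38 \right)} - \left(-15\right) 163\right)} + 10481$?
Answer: $10481 + i \sqrt{17921} \approx 10481.0 + 133.87 i$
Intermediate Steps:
$\sqrt{-20444 + \left(M{\left(38 \right)} - \left(-15\right) 163\right)} + 10481 = \sqrt{-20444 - \left(-78 - 2445\right)} + 10481 = \sqrt{-20444 + \left(78 - -2445\right)} + 10481 = \sqrt{-20444 + \left(78 + 2445\right)} + 10481 = \sqrt{-20444 + 2523} + 10481 = \sqrt{-17921} + 10481 = i \sqrt{17921} + 10481 = 10481 + i \sqrt{17921}$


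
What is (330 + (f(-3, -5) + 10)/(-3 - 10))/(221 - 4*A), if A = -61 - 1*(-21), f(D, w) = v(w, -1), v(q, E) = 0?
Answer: 4280/4953 ≈ 0.86412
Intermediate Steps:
f(D, w) = 0
A = -40 (A = -61 + 21 = -40)
(330 + (f(-3, -5) + 10)/(-3 - 10))/(221 - 4*A) = (330 + (0 + 10)/(-3 - 10))/(221 - 4*(-40)) = (330 + 10/(-13))/(221 + 160) = (330 + 10*(-1/13))/381 = (330 - 10/13)*(1/381) = (4280/13)*(1/381) = 4280/4953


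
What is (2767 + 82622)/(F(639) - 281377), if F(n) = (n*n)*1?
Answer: 85389/126944 ≈ 0.67265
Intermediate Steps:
F(n) = n² (F(n) = n²*1 = n²)
(2767 + 82622)/(F(639) - 281377) = (2767 + 82622)/(639² - 281377) = 85389/(408321 - 281377) = 85389/126944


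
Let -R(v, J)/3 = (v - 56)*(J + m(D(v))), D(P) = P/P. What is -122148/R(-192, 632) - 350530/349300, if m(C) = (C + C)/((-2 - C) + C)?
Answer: -431723984/341632865 ≈ -1.2637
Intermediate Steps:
D(P) = 1
m(C) = -C (m(C) = (2*C)/(-2) = (2*C)*(-1/2) = -C)
R(v, J) = -3*(-1 + J)*(-56 + v) (R(v, J) = -3*(v - 56)*(J - 1*1) = -3*(-56 + v)*(J - 1) = -3*(-56 + v)*(-1 + J) = -3*(-1 + J)*(-56 + v))
-122148/R(-192, 632) - 350530/349300 = -122148/(-168 + 3*(-192) + 168*632 - 3*632*(-192)) - 350530/349300 = -122148/(-168 - 576 + 106176 + 364032) - 350530*1/349300 = -122148/469464 - 35053/34930 = -122148*1/469464 - 35053/34930 = -10179/39122 - 35053/34930 = -431723984/341632865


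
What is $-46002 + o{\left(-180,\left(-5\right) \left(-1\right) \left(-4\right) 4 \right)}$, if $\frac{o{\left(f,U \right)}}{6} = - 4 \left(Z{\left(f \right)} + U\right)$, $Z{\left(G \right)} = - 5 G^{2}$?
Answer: $3843918$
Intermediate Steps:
$o{\left(f,U \right)} = - 24 U + 120 f^{2}$ ($o{\left(f,U \right)} = 6 \left(- 4 \left(- 5 f^{2} + U\right)\right) = 6 \left(- 4 \left(U - 5 f^{2}\right)\right) = 6 \left(- 4 U + 20 f^{2}\right) = - 24 U + 120 f^{2}$)
$-46002 + o{\left(-180,\left(-5\right) \left(-1\right) \left(-4\right) 4 \right)} = -46002 + \left(- 24 \left(-5\right) \left(-1\right) \left(-4\right) 4 + 120 \left(-180\right)^{2}\right) = -46002 + \left(- 24 \cdot 5 \left(-4\right) 4 + 120 \cdot 32400\right) = -46002 + \left(- 24 \left(\left(-20\right) 4\right) + 3888000\right) = -46002 + \left(\left(-24\right) \left(-80\right) + 3888000\right) = -46002 + \left(1920 + 3888000\right) = -46002 + 3889920 = 3843918$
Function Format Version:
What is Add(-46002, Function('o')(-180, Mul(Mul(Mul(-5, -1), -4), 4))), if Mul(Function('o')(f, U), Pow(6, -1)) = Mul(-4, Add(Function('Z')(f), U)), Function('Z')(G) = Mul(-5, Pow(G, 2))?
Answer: 3843918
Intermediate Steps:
Function('o')(f, U) = Add(Mul(-24, U), Mul(120, Pow(f, 2))) (Function('o')(f, U) = Mul(6, Mul(-4, Add(Mul(-5, Pow(f, 2)), U))) = Mul(6, Mul(-4, Add(U, Mul(-5, Pow(f, 2))))) = Mul(6, Add(Mul(-4, U), Mul(20, Pow(f, 2)))) = Add(Mul(-24, U), Mul(120, Pow(f, 2))))
Add(-46002, Function('o')(-180, Mul(Mul(Mul(-5, -1), -4), 4))) = Add(-46002, Add(Mul(-24, Mul(Mul(Mul(-5, -1), -4), 4)), Mul(120, Pow(-180, 2)))) = Add(-46002, Add(Mul(-24, Mul(Mul(5, -4), 4)), Mul(120, 32400))) = Add(-46002, Add(Mul(-24, Mul(-20, 4)), 3888000)) = Add(-46002, Add(Mul(-24, -80), 3888000)) = Add(-46002, Add(1920, 3888000)) = Add(-46002, 3889920) = 3843918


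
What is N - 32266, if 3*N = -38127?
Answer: -44975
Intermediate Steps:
N = -12709 (N = (⅓)*(-38127) = -12709)
N - 32266 = -12709 - 32266 = -44975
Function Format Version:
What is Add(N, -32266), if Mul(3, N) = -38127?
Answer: -44975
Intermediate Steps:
N = -12709 (N = Mul(Rational(1, 3), -38127) = -12709)
Add(N, -32266) = Add(-12709, -32266) = -44975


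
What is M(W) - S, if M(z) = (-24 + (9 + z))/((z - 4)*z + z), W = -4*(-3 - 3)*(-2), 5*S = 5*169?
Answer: -45975/272 ≈ -169.03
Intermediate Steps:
S = 169 (S = (5*169)/5 = (⅕)*845 = 169)
W = -48 (W = -4*(-6)*(-2) = 24*(-2) = -48)
M(z) = (-15 + z)/(z + z*(-4 + z)) (M(z) = (-15 + z)/((-4 + z)*z + z) = (-15 + z)/(z*(-4 + z) + z) = (-15 + z)/(z + z*(-4 + z)))
M(W) - S = (-15 - 48)/((-48)*(-3 - 48)) - 1*169 = -1/48*(-63)/(-51) - 169 = -1/48*(-1/51)*(-63) - 169 = -7/272 - 169 = -45975/272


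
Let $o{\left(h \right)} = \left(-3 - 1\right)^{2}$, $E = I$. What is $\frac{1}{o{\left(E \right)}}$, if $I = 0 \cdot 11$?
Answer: $\frac{1}{16} \approx 0.0625$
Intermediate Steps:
$I = 0$
$E = 0$
$o{\left(h \right)} = 16$ ($o{\left(h \right)} = \left(-4\right)^{2} = 16$)
$\frac{1}{o{\left(E \right)}} = \frac{1}{16}$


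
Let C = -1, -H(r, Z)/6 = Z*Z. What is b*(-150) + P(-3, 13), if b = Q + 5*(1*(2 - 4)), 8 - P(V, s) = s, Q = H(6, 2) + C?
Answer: 5245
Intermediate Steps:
H(r, Z) = -6*Z² (H(r, Z) = -6*Z*Z = -6*Z²)
Q = -25 (Q = -6*2² - 1 = -6*4 - 1 = -24 - 1 = -25)
P(V, s) = 8 - s
b = -35 (b = -25 + 5*(1*(2 - 4)) = -25 + 5*(1*(-2)) = -25 + 5*(-2) = -25 - 10 = -35)
b*(-150) + P(-3, 13) = -35*(-150) + (8 - 1*13) = 5250 + (8 - 13) = 5250 - 5 = 5245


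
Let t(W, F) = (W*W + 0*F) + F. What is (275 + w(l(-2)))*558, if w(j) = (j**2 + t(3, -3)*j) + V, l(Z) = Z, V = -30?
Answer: 132246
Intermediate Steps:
t(W, F) = F + W**2 (t(W, F) = (W**2 + 0) + F = W**2 + F = F + W**2)
w(j) = -30 + j**2 + 6*j (w(j) = (j**2 + (-3 + 3**2)*j) - 30 = (j**2 + (-3 + 9)*j) - 30 = (j**2 + 6*j) - 30 = -30 + j**2 + 6*j)
(275 + w(l(-2)))*558 = (275 + (-30 + (-2)**2 + 6*(-2)))*558 = (275 + (-30 + 4 - 12))*558 = (275 - 38)*558 = 237*558 = 132246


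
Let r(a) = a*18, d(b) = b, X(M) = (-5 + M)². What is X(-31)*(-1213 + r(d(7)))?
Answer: -1408752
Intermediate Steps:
r(a) = 18*a
X(-31)*(-1213 + r(d(7))) = (-5 - 31)²*(-1213 + 18*7) = (-36)²*(-1213 + 126) = 1296*(-1087) = -1408752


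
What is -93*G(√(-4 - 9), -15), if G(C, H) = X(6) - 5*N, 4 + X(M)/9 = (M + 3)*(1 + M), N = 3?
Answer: -47988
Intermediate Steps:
X(M) = -36 + 9*(1 + M)*(3 + M) (X(M) = -36 + 9*((M + 3)*(1 + M)) = -36 + 9*((3 + M)*(1 + M)) = -36 + 9*((1 + M)*(3 + M)) = -36 + 9*(1 + M)*(3 + M))
G(C, H) = 516 (G(C, H) = (-9 + 9*6² + 36*6) - 5*3 = (-9 + 9*36 + 216) - 15 = (-9 + 324 + 216) - 15 = 531 - 15 = 516)
-93*G(√(-4 - 9), -15) = -93*516 = -47988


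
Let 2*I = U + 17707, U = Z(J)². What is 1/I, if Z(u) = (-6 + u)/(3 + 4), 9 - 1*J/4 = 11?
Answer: 2/17711 ≈ 0.00011292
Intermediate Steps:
J = -8 (J = 36 - 4*11 = 36 - 44 = -8)
Z(u) = -6/7 + u/7 (Z(u) = (-6 + u)/7 = (-6 + u)*(⅐) = -6/7 + u/7)
U = 4 (U = (-6/7 + (⅐)*(-8))² = (-6/7 - 8/7)² = (-2)² = 4)
I = 17711/2 (I = (4 + 17707)/2 = (½)*17711 = 17711/2 ≈ 8855.5)
1/I = 1/(17711/2) = 2/17711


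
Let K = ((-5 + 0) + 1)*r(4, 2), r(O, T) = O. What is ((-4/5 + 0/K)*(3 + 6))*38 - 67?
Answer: -1703/5 ≈ -340.60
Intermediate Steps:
K = -16 (K = ((-5 + 0) + 1)*4 = (-5 + 1)*4 = -4*4 = -16)
((-4/5 + 0/K)*(3 + 6))*38 - 67 = ((-4/5 + 0/(-16))*(3 + 6))*38 - 67 = ((-4*1/5 + 0*(-1/16))*9)*38 - 67 = ((-4/5 + 0)*9)*38 - 67 = -4/5*9*38 - 67 = -36/5*38 - 67 = -1368/5 - 67 = -1703/5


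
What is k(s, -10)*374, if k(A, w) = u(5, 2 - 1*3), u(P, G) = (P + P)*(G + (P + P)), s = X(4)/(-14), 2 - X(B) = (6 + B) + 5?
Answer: 33660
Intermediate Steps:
X(B) = -9 - B (X(B) = 2 - ((6 + B) + 5) = 2 - (11 + B) = 2 + (-11 - B) = -9 - B)
s = 13/14 (s = (-9 - 1*4)/(-14) = (-9 - 4)*(-1/14) = -13*(-1/14) = 13/14 ≈ 0.92857)
u(P, G) = 2*P*(G + 2*P) (u(P, G) = (2*P)*(G + 2*P) = 2*P*(G + 2*P))
k(A, w) = 90 (k(A, w) = 2*5*((2 - 1*3) + 2*5) = 2*5*((2 - 3) + 10) = 2*5*(-1 + 10) = 2*5*9 = 90)
k(s, -10)*374 = 90*374 = 33660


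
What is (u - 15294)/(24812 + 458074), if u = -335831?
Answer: -351125/482886 ≈ -0.72714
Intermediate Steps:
(u - 15294)/(24812 + 458074) = (-335831 - 15294)/(24812 + 458074) = -351125/482886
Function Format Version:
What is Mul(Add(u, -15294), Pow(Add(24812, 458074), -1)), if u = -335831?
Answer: Rational(-351125, 482886) ≈ -0.72714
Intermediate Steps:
Mul(Add(u, -15294), Pow(Add(24812, 458074), -1)) = Mul(Add(-335831, -15294), Pow(Add(24812, 458074), -1)) = Mul(-351125, Pow(482886, -1)) = Mul(-351125, Rational(1, 482886)) = Rational(-351125, 482886)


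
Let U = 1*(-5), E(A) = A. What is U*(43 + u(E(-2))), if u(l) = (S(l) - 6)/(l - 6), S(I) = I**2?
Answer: -865/4 ≈ -216.25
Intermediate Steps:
u(l) = (-6 + l**2)/(-6 + l) (u(l) = (l**2 - 6)/(l - 6) = (-6 + l**2)/(-6 + l))
U = -5
U*(43 + u(E(-2))) = -5*(43 + (-6 + (-2)**2)/(-6 - 2)) = -5*(43 + (-6 + 4)/(-8)) = -5*(43 - 1/8*(-2)) = -5*(43 + 1/4) = -5*173/4 = -865/4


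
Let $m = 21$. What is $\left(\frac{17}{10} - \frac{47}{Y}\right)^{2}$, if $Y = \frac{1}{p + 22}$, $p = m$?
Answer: $\frac{407757249}{100} \approx 4.0776 \cdot 10^{6}$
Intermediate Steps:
$p = 21$
$Y = \frac{1}{43}$ ($Y = \frac{1}{21 + 22} = \frac{1}{43} \approx 0.023256$)
$\left(\frac{17}{10} - \frac{47}{Y}\right)^{2} = \left(\frac{17}{10} - 47 \frac{1}{\frac{1}{43}}\right)^{2} = \left(17 \cdot \frac{1}{10} - 2021\right)^{2} = \left(\frac{17}{10} - 2021\right)^{2} = \left(- \frac{20193}{10}\right)^{2} = \frac{407757249}{100}$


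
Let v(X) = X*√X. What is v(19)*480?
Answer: 9120*√19 ≈ 39753.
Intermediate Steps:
v(X) = X^(3/2)
v(19)*480 = 19^(3/2)*480 = (19*√19)*480 = 9120*√19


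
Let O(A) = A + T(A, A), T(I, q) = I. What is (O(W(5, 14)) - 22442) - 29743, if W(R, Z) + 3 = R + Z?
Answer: -52153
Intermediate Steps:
W(R, Z) = -3 + R + Z (W(R, Z) = -3 + (R + Z) = -3 + R + Z)
O(A) = 2*A (O(A) = A + A = 2*A)
(O(W(5, 14)) - 22442) - 29743 = (2*(-3 + 5 + 14) - 22442) - 29743 = (2*16 - 22442) - 29743 = (32 - 22442) - 29743 = -22410 - 29743 = -52153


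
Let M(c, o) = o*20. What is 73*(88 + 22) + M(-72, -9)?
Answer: 7850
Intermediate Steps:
M(c, o) = 20*o
73*(88 + 22) + M(-72, -9) = 73*(88 + 22) + 20*(-9) = 73*110 - 180 = 8030 - 180 = 7850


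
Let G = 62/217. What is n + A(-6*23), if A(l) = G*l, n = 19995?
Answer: 139689/7 ≈ 19956.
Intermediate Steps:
G = 2/7 (G = 62*(1/217) = 2/7 ≈ 0.28571)
A(l) = 2*l/7
n + A(-6*23) = 19995 + 2*(-6*23)/7 = 19995 + (2/7)*(-138) = 19995 - 276/7 = 139689/7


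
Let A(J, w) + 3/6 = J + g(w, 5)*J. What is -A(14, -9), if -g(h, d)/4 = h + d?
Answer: -475/2 ≈ -237.50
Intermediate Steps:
g(h, d) = -4*d - 4*h (g(h, d) = -4*(h + d) = -4*(d + h) = -4*d - 4*h)
A(J, w) = -½ + J + J*(-20 - 4*w) (A(J, w) = -½ + (J + (-4*5 - 4*w)*J) = -½ + (J + (-20 - 4*w)*J) = -½ + (J + J*(-20 - 4*w)) = -½ + J + J*(-20 - 4*w))
-A(14, -9) = -(-½ + 14 - 4*14*(5 - 9)) = -(-½ + 14 - 4*14*(-4)) = -(-½ + 14 + 224) = -1*475/2 = -475/2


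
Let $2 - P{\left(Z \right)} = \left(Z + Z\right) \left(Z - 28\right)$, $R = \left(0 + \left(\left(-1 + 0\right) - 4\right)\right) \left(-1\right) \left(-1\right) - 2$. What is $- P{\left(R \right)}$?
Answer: $488$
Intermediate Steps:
$R = -7$ ($R = \left(0 - 5\right) \left(-1\right) \left(-1\right) - 2 = \left(-5\right) \left(-1\right) \left(-1\right) - 2 = 5 \left(-1\right) - 2 = -5 - 2 = -7$)
$P{\left(Z \right)} = 2 - 2 Z \left(-28 + Z\right)$ ($P{\left(Z \right)} = 2 - \left(Z + Z\right) \left(Z - 28\right) = 2 - 2 Z \left(-28 + Z\right)$)
$- P{\left(R \right)} = - (2 - 2 \left(-7\right)^{2} + 56 \left(-7\right)) = - (2 - 98 - 392) = \left(-1\right) \left(-488\right) = 488$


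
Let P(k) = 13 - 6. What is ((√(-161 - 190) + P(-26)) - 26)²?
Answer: 10 - 114*I*√39 ≈ 10.0 - 711.93*I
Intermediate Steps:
P(k) = 7
((√(-161 - 190) + P(-26)) - 26)² = ((√(-161 - 190) + 7) - 26)² = ((√(-351) + 7) - 26)² = ((3*I*√39 + 7) - 26)² = ((7 + 3*I*√39) - 26)² = (-19 + 3*I*√39)²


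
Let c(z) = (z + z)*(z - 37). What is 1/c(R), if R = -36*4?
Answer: 1/52128 ≈ 1.9184e-5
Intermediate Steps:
R = -144
c(z) = 2*z*(-37 + z) (c(z) = (2*z)*(-37 + z) = 2*z*(-37 + z))
1/c(R) = 1/(2*(-144)*(-37 - 144)) = 1/(2*(-144)*(-181)) = 1/52128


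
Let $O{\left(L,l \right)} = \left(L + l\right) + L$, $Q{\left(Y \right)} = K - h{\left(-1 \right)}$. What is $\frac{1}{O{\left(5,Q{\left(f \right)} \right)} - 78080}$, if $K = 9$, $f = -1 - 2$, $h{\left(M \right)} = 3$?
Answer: $- \frac{1}{78064} \approx -1.281 \cdot 10^{-5}$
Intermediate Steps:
$f = -3$
$Q{\left(Y \right)} = 6$ ($Q{\left(Y \right)} = 9 - 3 = 6$)
$O{\left(L,l \right)} = l + 2 L$
$\frac{1}{O{\left(5,Q{\left(f \right)} \right)} - 78080} = \frac{1}{\left(6 + 2 \cdot 5\right) - 78080} = \frac{1}{\left(6 + 10\right) - 78080} = \frac{1}{16 - 78080} = \frac{1}{-78064} = - \frac{1}{78064}$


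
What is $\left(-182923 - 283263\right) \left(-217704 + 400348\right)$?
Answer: $-85146075784$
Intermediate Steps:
$\left(-182923 - 283263\right) \left(-217704 + 400348\right) = \left(-466186\right) 182644 = -85146075784$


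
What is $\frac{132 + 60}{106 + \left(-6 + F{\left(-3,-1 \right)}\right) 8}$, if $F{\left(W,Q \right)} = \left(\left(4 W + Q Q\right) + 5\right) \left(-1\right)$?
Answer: $\frac{96}{53} \approx 1.8113$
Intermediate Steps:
$F{\left(W,Q \right)} = -5 - Q^{2} - 4 W$ ($F{\left(W,Q \right)} = \left(\left(4 W + Q^{2}\right) + 5\right) \left(-1\right) = \left(\left(Q^{2} + 4 W\right) + 5\right) \left(-1\right) = \left(5 + Q^{2} + 4 W\right) \left(-1\right) = -5 - Q^{2} - 4 W$)
$\frac{132 + 60}{106 + \left(-6 + F{\left(-3,-1 \right)}\right) 8} = \frac{132 + 60}{106 + \left(-6 - -6\right) 8} = \frac{192}{106 + \left(-6 - -6\right) 8} = \frac{192}{106 + \left(-6 + 6\right) 8} = \frac{192}{106 + 0 \cdot 8} = \frac{192}{106 + 0} = \frac{192}{106} = 192 \cdot \frac{1}{106} = \frac{96}{53}$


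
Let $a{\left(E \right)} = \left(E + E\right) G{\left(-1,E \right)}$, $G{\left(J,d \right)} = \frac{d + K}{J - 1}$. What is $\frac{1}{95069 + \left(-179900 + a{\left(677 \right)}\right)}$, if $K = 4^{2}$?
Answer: $- \frac{1}{553992} \approx -1.8051 \cdot 10^{-6}$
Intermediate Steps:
$K = 16$
$G{\left(J,d \right)} = \frac{16 + d}{-1 + J}$ ($G{\left(J,d \right)} = \frac{d + 16}{J - 1} = \frac{16 + d}{-1 + J}$)
$a{\left(E \right)} = 2 E \left(-8 - \frac{E}{2}\right)$ ($a{\left(E \right)} = \left(E + E\right) \frac{16 + E}{-1 - 1} = 2 E \frac{16 + E}{-2} = 2 E \left(- \frac{16 + E}{2}\right) = 2 E \left(-8 - \frac{E}{2}\right)$)
$\frac{1}{95069 + \left(-179900 + a{\left(677 \right)}\right)} = \frac{1}{95069 - \left(179900 + 677 \left(16 + 677\right)\right)} = \frac{1}{95069 - \left(179900 + 677 \cdot 693\right)} = \frac{1}{95069 - 649061} = \frac{1}{-553992} = - \frac{1}{553992}$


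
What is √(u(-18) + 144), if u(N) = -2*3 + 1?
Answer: √139 ≈ 11.790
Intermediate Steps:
u(N) = -5 (u(N) = -6 + 1 = -5)
√(u(-18) + 144) = √(-5 + 144) = √139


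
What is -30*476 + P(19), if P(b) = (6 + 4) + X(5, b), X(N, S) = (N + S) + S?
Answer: -14227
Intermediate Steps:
X(N, S) = N + 2*S
P(b) = 15 + 2*b (P(b) = (6 + 4) + (5 + 2*b) = 10 + (5 + 2*b) = 15 + 2*b)
-30*476 + P(19) = -30*476 + (15 + 2*19) = -14280 + (15 + 38) = -14280 + 53 = -14227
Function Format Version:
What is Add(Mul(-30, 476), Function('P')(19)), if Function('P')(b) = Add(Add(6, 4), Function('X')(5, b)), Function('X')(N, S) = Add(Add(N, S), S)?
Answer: -14227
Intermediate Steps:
Function('X')(N, S) = Add(N, Mul(2, S))
Function('P')(b) = Add(15, Mul(2, b)) (Function('P')(b) = Add(Add(6, 4), Add(5, Mul(2, b))) = Add(10, Add(5, Mul(2, b))) = Add(15, Mul(2, b)))
Add(Mul(-30, 476), Function('P')(19)) = Add(Mul(-30, 476), Add(15, Mul(2, 19))) = Add(-14280, Add(15, 38)) = Add(-14280, 53) = -14227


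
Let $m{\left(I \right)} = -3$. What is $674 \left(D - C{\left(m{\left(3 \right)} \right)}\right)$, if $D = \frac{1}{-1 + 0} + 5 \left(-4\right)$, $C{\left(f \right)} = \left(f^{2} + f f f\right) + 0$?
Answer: $-2022$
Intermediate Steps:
$C{\left(f \right)} = f^{2} + f^{3}$ ($C{\left(f \right)} = \left(f^{2} + f^{2} f\right) + 0 = \left(f^{2} + f^{3}\right) + 0 = f^{2} + f^{3}$)
$D = -21$ ($D = \frac{1}{-1} - 20 = -1 - 20 = -21$)
$674 \left(D - C{\left(m{\left(3 \right)} \right)}\right) = 674 \left(-21 - \left(-3\right)^{2} \left(1 - 3\right)\right) = 674 \left(-21 - 9 \left(-2\right)\right) = 674 \left(-21 - -18\right) = 674 \left(-21 + 18\right) = 674 \left(-3\right) = -2022$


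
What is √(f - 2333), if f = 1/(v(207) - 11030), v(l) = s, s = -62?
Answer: 9*I*√885909721/5546 ≈ 48.301*I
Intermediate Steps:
v(l) = -62
f = -1/11092 (f = 1/(-62 - 11030) = 1/(-11092) = -1/11092 ≈ -9.0155e-5)
√(f - 2333) = √(-1/11092 - 2333) = √(-25877637/11092) = 9*I*√885909721/5546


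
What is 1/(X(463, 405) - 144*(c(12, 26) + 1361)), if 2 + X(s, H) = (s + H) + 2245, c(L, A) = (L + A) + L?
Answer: -1/200073 ≈ -4.9982e-6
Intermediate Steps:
c(L, A) = A + 2*L (c(L, A) = (A + L) + L = A + 2*L)
X(s, H) = 2243 + H + s (X(s, H) = -2 + ((s + H) + 2245) = -2 + ((H + s) + 2245) = -2 + (2245 + H + s) = 2243 + H + s)
1/(X(463, 405) - 144*(c(12, 26) + 1361)) = 1/((2243 + 405 + 463) - 144*((26 + 2*12) + 1361)) = 1/(3111 - 144*((26 + 24) + 1361)) = 1/(3111 - 144*(50 + 1361)) = 1/(3111 - 144*1411) = 1/(3111 - 203184) = 1/(-200073) = -1/200073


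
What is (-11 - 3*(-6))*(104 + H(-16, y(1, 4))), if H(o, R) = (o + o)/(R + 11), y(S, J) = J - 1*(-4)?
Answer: 13608/19 ≈ 716.21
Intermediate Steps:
y(S, J) = 4 + J (y(S, J) = J + 4 = 4 + J)
H(o, R) = 2*o/(11 + R) (H(o, R) = (2*o)/(11 + R) = 2*o/(11 + R))
(-11 - 3*(-6))*(104 + H(-16, y(1, 4))) = (-11 - 3*(-6))*(104 + 2*(-16)/(11 + (4 + 4))) = (-11 + 18)*(104 + 2*(-16)/(11 + 8)) = 7*(104 + 2*(-16)/19) = 7*(104 + 2*(-16)*(1/19)) = 7*(104 - 32/19) = 7*(1944/19) = 13608/19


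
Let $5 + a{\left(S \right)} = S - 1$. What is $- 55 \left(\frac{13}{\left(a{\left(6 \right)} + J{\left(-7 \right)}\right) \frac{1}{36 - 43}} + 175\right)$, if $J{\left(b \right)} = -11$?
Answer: $-10080$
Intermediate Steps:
$a{\left(S \right)} = -6 + S$ ($a{\left(S \right)} = -5 + \left(S - 1\right) = -5 + \left(-1 + S\right) = -6 + S$)
$- 55 \left(\frac{13}{\left(a{\left(6 \right)} + J{\left(-7 \right)}\right) \frac{1}{36 - 43}} + 175\right) = - 55 \left(\frac{13}{\left(\left(-6 + 6\right) - 11\right) \frac{1}{36 - 43}} + 175\right) = - 55 \left(\frac{13}{\left(0 - 11\right) \frac{1}{-7}} + 175\right) = - 55 \left(\frac{13}{\left(-11\right) \left(- \frac{1}{7}\right)} + 175\right) = - 55 \left(\frac{13}{\frac{11}{7}} + 175\right) = - 55 \left(13 \cdot \frac{7}{11} + 175\right) = - 55 \left(\frac{91}{11} + 175\right) = \left(-55\right) \frac{2016}{11} = -10080$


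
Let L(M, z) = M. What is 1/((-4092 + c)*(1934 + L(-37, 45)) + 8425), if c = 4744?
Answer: 1/1245269 ≈ 8.0304e-7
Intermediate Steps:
1/((-4092 + c)*(1934 + L(-37, 45)) + 8425) = 1/((-4092 + 4744)*(1934 - 37) + 8425) = 1/(652*1897 + 8425) = 1/(1236844 + 8425) = 1/1245269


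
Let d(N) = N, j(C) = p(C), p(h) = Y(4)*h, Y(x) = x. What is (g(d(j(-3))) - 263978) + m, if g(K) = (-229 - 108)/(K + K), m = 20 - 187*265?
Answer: -7523975/24 ≈ -3.1350e+5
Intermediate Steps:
p(h) = 4*h
j(C) = 4*C
m = -49535 (m = 20 - 49555 = -49535)
g(K) = -337/(2*K) (g(K) = -337*1/(2*K) = -337/(2*K))
(g(d(j(-3))) - 263978) + m = (-337/(2*(4*(-3))) - 263978) - 49535 = (-337/2/(-12) - 263978) - 49535 = (-337/2*(-1/12) - 263978) - 49535 = (337/24 - 263978) - 49535 = -6335135/24 - 49535 = -7523975/24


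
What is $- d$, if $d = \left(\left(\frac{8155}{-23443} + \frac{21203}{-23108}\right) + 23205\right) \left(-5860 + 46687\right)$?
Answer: $- \frac{73313316142315611}{77388692} \approx -9.4734 \cdot 10^{8}$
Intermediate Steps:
$d = \frac{73313316142315611}{77388692}$ ($d = \left(\left(8155 \left(- \frac{1}{23443}\right) + 21203 \left(- \frac{1}{23108}\right)\right) + 23205\right) 40827 = \left(\left(- \frac{1165}{3349} - \frac{21203}{23108}\right) + 23205\right) 40827 = \left(- \frac{97929667}{77388692} + 23205\right) 40827 = \frac{1795706668193}{77388692} \cdot 40827 = \frac{73313316142315611}{77388692} \approx 9.4734 \cdot 10^{8}$)
$- d = \left(-1\right) \frac{73313316142315611}{77388692} = - \frac{73313316142315611}{77388692}$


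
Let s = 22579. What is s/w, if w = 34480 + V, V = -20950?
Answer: 22579/13530 ≈ 1.6688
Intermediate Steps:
w = 13530 (w = 34480 - 20950 = 13530)
s/w = 22579/13530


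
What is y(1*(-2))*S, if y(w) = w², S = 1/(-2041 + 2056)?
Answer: 4/15 ≈ 0.26667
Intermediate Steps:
S = 1/15 ≈ 0.066667
y(1*(-2))*S = (1*(-2))²*(1/15) = (-2)²*(1/15) = 4*(1/15) = 4/15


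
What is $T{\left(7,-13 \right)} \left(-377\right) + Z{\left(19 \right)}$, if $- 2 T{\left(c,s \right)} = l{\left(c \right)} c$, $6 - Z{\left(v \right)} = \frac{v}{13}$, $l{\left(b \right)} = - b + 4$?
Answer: $- \frac{102803}{26} \approx -3954.0$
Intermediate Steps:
$l{\left(b \right)} = 4 - b$
$Z{\left(v \right)} = 6 - \frac{v}{13}$
$T{\left(c,s \right)} = - \frac{c \left(4 - c\right)}{2}$ ($T{\left(c,s \right)} = - \frac{\left(4 - c\right) c}{2} = - \frac{c \left(4 - c\right)}{2}$)
$T{\left(7,-13 \right)} \left(-377\right) + Z{\left(19 \right)} = \frac{1}{2} \cdot 7 \left(-4 + 7\right) \left(-377\right) + \left(6 - \frac{19}{13}\right) = \frac{1}{2} \cdot 7 \cdot 3 \left(-377\right) + \left(6 - \frac{19}{13}\right) = \frac{21}{2} \left(-377\right) + \frac{59}{13} = - \frac{7917}{2} + \frac{59}{13} = - \frac{102803}{26}$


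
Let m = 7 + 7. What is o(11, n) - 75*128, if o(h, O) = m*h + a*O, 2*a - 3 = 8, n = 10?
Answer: -9391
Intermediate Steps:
a = 11/2 (a = 3/2 + (1/2)*8 = 3/2 + 4 = 11/2 ≈ 5.5000)
m = 14
o(h, O) = 14*h + 11*O/2
o(11, n) - 75*128 = (14*11 + (11/2)*10) - 75*128 = (154 + 55) - 9600 = 209 - 9600 = -9391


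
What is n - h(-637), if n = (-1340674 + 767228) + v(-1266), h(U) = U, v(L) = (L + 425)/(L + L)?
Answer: -1450351547/2532 ≈ -5.7281e+5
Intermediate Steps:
v(L) = (425 + L)/(2*L) (v(L) = (425 + L)/((2*L)) = (425 + L)*(1/(2*L)) = (425 + L)/(2*L))
n = -1451964431/2532 (n = (-1340674 + 767228) + (½)*(425 - 1266)/(-1266) = -573446 + (½)*(-1/1266)*(-841) = -573446 + 841/2532 = -1451964431/2532 ≈ -5.7345e+5)
n - h(-637) = -1451964431/2532 - 1*(-637) = -1451964431/2532 + 637 = -1450351547/2532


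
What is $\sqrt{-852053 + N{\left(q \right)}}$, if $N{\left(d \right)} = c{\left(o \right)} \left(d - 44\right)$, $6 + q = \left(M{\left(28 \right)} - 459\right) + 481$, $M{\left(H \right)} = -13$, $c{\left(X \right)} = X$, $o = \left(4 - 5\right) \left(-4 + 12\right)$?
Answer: $5 i \sqrt{34069} \approx 922.89 i$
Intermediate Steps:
$o = -8$ ($o = \left(-1\right) 8 = -8$)
$q = 3$ ($q = -6 + \left(\left(-13 - 459\right) + 481\right) = -6 + \left(-472 + 481\right) = -6 + 9 = 3$)
$N{\left(d \right)} = 352 - 8 d$ ($N{\left(d \right)} = - 8 \left(d - 44\right) = - 8 \left(-44 + d\right) = 352 - 8 d$)
$\sqrt{-852053 + N{\left(q \right)}} = \sqrt{-852053 + \left(352 - 24\right)} = \sqrt{-852053 + 328} = \sqrt{-851725} = 5 i \sqrt{34069}$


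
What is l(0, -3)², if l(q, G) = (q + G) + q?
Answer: 9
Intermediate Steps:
l(q, G) = G + 2*q (l(q, G) = (G + q) + q = G + 2*q)
l(0, -3)² = (-3 + 2*0)² = (-3 + 0)² = (-3)² = 9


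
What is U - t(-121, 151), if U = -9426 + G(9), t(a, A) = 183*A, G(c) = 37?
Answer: -37022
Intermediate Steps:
U = -9389 (U = -9426 + 37 = -9389)
U - t(-121, 151) = -9389 - 183*151 = -9389 - 1*27633 = -9389 - 27633 = -37022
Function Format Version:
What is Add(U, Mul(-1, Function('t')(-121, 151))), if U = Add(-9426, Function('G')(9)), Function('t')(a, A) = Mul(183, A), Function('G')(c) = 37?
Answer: -37022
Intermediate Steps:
U = -9389 (U = Add(-9426, 37) = -9389)
Add(U, Mul(-1, Function('t')(-121, 151))) = Add(-9389, Mul(-1, Mul(183, 151))) = Add(-9389, Mul(-1, 27633)) = Add(-9389, -27633) = -37022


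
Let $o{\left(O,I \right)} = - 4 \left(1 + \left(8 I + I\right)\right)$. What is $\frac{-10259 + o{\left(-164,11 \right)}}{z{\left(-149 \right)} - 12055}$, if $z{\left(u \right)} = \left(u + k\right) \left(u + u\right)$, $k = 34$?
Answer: $- \frac{3553}{7405} \approx -0.47981$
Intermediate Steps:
$z{\left(u \right)} = 2 u \left(34 + u\right)$ ($z{\left(u \right)} = \left(u + 34\right) \left(u + u\right) = \left(34 + u\right) 2 u = 2 u \left(34 + u\right)$)
$o{\left(O,I \right)} = -4 - 36 I$ ($o{\left(O,I \right)} = - 4 \left(1 + 9 I\right) = -4 - 36 I$)
$\frac{-10259 + o{\left(-164,11 \right)}}{z{\left(-149 \right)} - 12055} = \frac{-10259 - 400}{2 \left(-149\right) \left(34 - 149\right) - 12055} = \frac{-10259 - 400}{2 \left(-149\right) \left(-115\right) - 12055} = \frac{-10259 - 400}{34270 - 12055} = - \frac{10659}{22215} = \left(-10659\right) \frac{1}{22215} = - \frac{3553}{7405}$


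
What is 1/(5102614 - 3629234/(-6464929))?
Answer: 6464929/32988040853640 ≈ 1.9598e-7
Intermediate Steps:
1/(5102614 - 3629234/(-6464929)) = 1/(5102614 - 3629234*(-1/6464929)) = 1/(5102614 + 3629234/6464929) = 1/(32988040853640/6464929) = 6464929/32988040853640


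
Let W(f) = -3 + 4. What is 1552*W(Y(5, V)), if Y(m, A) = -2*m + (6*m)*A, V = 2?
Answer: 1552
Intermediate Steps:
Y(m, A) = -2*m + 6*A*m
W(f) = 1
1552*W(Y(5, V)) = 1552*1 = 1552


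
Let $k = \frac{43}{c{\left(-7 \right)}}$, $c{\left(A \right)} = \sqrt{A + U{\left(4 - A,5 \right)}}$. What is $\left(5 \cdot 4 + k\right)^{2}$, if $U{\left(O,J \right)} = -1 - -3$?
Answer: $\frac{151}{5} - 344 i \sqrt{5} \approx 30.2 - 769.21 i$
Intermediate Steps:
$U{\left(O,J \right)} = 2$ ($U{\left(O,J \right)} = -1 + 3 = 2$)
$c{\left(A \right)} = \sqrt{2 + A}$ ($c{\left(A \right)} = \sqrt{A + 2} = \sqrt{2 + A}$)
$k = - \frac{43 i \sqrt{5}}{5}$ ($k = \frac{43}{\sqrt{2 - 7}} = \frac{43}{\sqrt{-5}} = \frac{43}{i \sqrt{5}} = 43 \left(- \frac{i \sqrt{5}}{5}\right) = - \frac{43 i \sqrt{5}}{5} \approx - 19.23 i$)
$\left(5 \cdot 4 + k\right)^{2} = \left(5 \cdot 4 - \frac{43 i \sqrt{5}}{5}\right)^{2} = \left(20 - \frac{43 i \sqrt{5}}{5}\right)^{2}$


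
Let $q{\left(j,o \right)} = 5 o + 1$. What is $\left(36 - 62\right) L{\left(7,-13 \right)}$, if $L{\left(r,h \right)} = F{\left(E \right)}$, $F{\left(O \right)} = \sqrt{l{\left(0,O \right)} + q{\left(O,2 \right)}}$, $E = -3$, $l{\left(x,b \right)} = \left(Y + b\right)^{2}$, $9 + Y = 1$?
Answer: $- 52 \sqrt{33} \approx -298.72$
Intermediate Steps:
$Y = -8$ ($Y = -9 + 1 = -8$)
$l{\left(x,b \right)} = \left(-8 + b\right)^{2}$
$q{\left(j,o \right)} = 1 + 5 o$
$F{\left(O \right)} = \sqrt{11 + \left(-8 + O\right)^{2}}$ ($F{\left(O \right)} = \sqrt{\left(-8 + O\right)^{2} + \left(1 + 5 \cdot 2\right)} = \sqrt{\left(-8 + O\right)^{2} + \left(1 + 10\right)} = \sqrt{\left(-8 + O\right)^{2} + 11} = \sqrt{11 + \left(-8 + O\right)^{2}}$)
$L{\left(r,h \right)} = 2 \sqrt{33}$ ($L{\left(r,h \right)} = \sqrt{11 + \left(-8 - 3\right)^{2}} = \sqrt{11 + \left(-11\right)^{2}} = \sqrt{11 + 121} = \sqrt{132} = 2 \sqrt{33}$)
$\left(36 - 62\right) L{\left(7,-13 \right)} = \left(36 - 62\right) 2 \sqrt{33} = - 26 \cdot 2 \sqrt{33} = - 52 \sqrt{33}$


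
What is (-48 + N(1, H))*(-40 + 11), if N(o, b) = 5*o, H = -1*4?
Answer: 1247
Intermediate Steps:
H = -4
(-48 + N(1, H))*(-40 + 11) = (-48 + 5*1)*(-40 + 11) = (-48 + 5)*(-29) = -43*(-29) = 1247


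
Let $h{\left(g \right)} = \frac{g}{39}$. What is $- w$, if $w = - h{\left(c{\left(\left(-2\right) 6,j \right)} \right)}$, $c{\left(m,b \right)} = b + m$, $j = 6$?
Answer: $- \frac{2}{13} \approx -0.15385$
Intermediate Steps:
$h{\left(g \right)} = \frac{g}{39}$ ($h{\left(g \right)} = g \frac{1}{39} = \frac{g}{39}$)
$w = \frac{2}{13}$ ($w = - \frac{6 - 12}{39} = - \frac{-6}{39} = \left(-1\right) \left(- \frac{2}{13}\right) = \frac{2}{13} \approx 0.15385$)
$- w = \left(-1\right) \frac{2}{13} = - \frac{2}{13}$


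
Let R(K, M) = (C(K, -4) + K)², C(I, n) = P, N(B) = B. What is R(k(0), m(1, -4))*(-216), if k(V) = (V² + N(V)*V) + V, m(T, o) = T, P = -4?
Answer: -3456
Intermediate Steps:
C(I, n) = -4
k(V) = V + 2*V² (k(V) = (V² + V*V) + V = (V² + V²) + V = 2*V² + V = V + 2*V²)
R(K, M) = (-4 + K)²
R(k(0), m(1, -4))*(-216) = (-4 + 0*(1 + 2*0))²*(-216) = (-4 + 0*(1 + 0))²*(-216) = (-4 + 0*1)²*(-216) = (-4 + 0)²*(-216) = (-4)²*(-216) = 16*(-216) = -3456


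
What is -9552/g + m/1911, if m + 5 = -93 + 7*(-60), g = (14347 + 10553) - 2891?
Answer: -325874/462189 ≈ -0.70507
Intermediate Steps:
g = 22009 (g = 24900 - 2891 = 22009)
m = -518 (m = -5 + (-93 + 7*(-60)) = -5 + (-93 - 420) = -5 - 513 = -518)
-9552/g + m/1911 = -9552/22009 - 518/1911 = -9552*1/22009 - 518*1/1911 = -9552/22009 - 74/273 = -325874/462189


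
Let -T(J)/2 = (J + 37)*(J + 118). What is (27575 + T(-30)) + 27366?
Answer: 53709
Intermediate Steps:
T(J) = -2*(37 + J)*(118 + J) (T(J) = -2*(J + 37)*(J + 118) = -2*(37 + J)*(118 + J))
(27575 + T(-30)) + 27366 = (27575 + (-8732 - 310*(-30) - 2*(-30)²)) + 27366 = (27575 + (-8732 + 9300 - 2*900)) + 27366 = (27575 + (-8732 + 9300 - 1800)) + 27366 = (27575 - 1232) + 27366 = 26343 + 27366 = 53709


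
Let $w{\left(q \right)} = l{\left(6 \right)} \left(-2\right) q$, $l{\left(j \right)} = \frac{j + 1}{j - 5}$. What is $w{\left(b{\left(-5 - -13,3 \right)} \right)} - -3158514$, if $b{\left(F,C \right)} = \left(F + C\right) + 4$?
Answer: $3158304$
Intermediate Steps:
$b{\left(F,C \right)} = 4 + C + F$ ($b{\left(F,C \right)} = \left(C + F\right) + 4 = 4 + C + F$)
$l{\left(j \right)} = \frac{1 + j}{-5 + j}$
$w{\left(q \right)} = - 14 q$ ($w{\left(q \right)} = \frac{1 + 6}{-5 + 6} \left(-2\right) q = 1^{-1} \cdot 7 \left(-2\right) q = 1 \cdot 7 \left(-2\right) q = 7 \left(-2\right) q = - 14 q$)
$w{\left(b{\left(-5 - -13,3 \right)} \right)} - -3158514 = - 14 \left(4 + 3 - -8\right) - -3158514 = - 14 \left(4 + 3 + \left(-5 + 13\right)\right) + 3158514 = - 14 \left(4 + 3 + 8\right) + 3158514 = \left(-14\right) 15 + 3158514 = -210 + 3158514 = 3158304$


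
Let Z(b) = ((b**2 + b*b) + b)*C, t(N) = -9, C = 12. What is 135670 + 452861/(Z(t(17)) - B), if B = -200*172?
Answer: 4916590981/36236 ≈ 1.3568e+5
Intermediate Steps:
B = -34400
Z(b) = 12*b + 24*b**2 (Z(b) = ((b**2 + b*b) + b)*12 = ((b**2 + b**2) + b)*12 = (2*b**2 + b)*12 = (b + 2*b**2)*12 = 12*b + 24*b**2)
135670 + 452861/(Z(t(17)) - B) = 135670 + 452861/(12*(-9)*(1 + 2*(-9)) - 1*(-34400)) = 135670 + 452861/(12*(-9)*(1 - 18) + 34400) = 135670 + 452861/(12*(-9)*(-17) + 34400) = 135670 + 452861/(1836 + 34400) = 135670 + 452861/36236 = 4916590981/36236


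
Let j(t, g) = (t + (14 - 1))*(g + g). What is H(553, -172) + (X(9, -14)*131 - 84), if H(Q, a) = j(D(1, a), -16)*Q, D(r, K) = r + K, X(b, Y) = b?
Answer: 2797063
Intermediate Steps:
D(r, K) = K + r
j(t, g) = 2*g*(13 + t) (j(t, g) = (t + 13)*(2*g) = (13 + t)*(2*g) = 2*g*(13 + t))
H(Q, a) = Q*(-448 - 32*a) (H(Q, a) = (2*(-16)*(13 + (a + 1)))*Q = (2*(-16)*(13 + (1 + a)))*Q = (2*(-16)*(14 + a))*Q = (-448 - 32*a)*Q = Q*(-448 - 32*a))
H(553, -172) + (X(9, -14)*131 - 84) = -32*553*(14 - 172) + (9*131 - 84) = -32*553*(-158) + (1179 - 84) = 2795968 + 1095 = 2797063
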